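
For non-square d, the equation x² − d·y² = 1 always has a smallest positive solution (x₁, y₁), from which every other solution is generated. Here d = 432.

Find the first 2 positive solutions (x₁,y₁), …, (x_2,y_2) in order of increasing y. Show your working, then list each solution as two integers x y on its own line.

1351 65
3650401 175630

√432 = [20; 1,3,1,1,1,3,1,40, …], period ℓ=8 (even) → k=7
k=0  a_k=20  p_k/q_k = 20/1
…
k=3  a_k=1  p_k/q_k = 104/5
…
k=6  a_k=3  p_k/q_k = 1060/51
k=7  a_k=1  p_k/q_k = 1351/65
→ (1351, 65).  Check: 1351²=1825201, 432·65²=1825200, difference 1.
n=2: (1351,65)∘(1351,65) = (1351·1351+432·65·65, 1351·65+65·1351) = (3650401,175630)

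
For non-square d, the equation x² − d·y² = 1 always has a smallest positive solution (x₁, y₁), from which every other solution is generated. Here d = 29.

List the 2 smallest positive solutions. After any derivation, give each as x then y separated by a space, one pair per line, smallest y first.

[5; 2,1,1,2,10] for √29; ℓ=5 ⇒ convergent index 9
i=0: a=5 ⇒ p=5, q=1
…
i=2: a=1 ⇒ p=16, q=3
i=3: a=1 ⇒ p=27, q=5
…
i=5: a=10 ⇒ p=727, q=135
i=6: a=2 ⇒ p=1524, q=283
…
i=8: a=1 ⇒ p=3775, q=701
i=9: a=2 ⇒ p=9801, q=1820
(x₁, y₁) = (9801, 1820);  9801² − 29·1820² = 1 ✓
(9801+1820√29)^2 = 192119201 + 35675640√29

9801 1820
192119201 35675640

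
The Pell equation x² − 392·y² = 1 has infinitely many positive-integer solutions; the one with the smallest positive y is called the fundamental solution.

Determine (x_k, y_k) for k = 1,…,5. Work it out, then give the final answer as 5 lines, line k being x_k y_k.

99 5
19601 990
3880899 196015
768398401 38809980
152139002499 7684180025

[19; 1,3,1,38] for √392; ℓ=4 ⇒ convergent index 3
a_0=19:  p_0=19·1+0=19,  q_0=19·0+1=1
a_1=1:  p_1=1·19+1=20,  q_1=1·1+0=1
a_2=3:  p_2=3·20+19=79,  q_2=3·1+1=4
a_3=1:  p_3=1·79+20=99,  q_3=1·4+1=5
fundamental: x₁=99, y₁=5  (since 9801 − 392·25 = 1)
(x_2, y_2) = (99·99 + 392·5·5, 99·5 + 5·99) = (19601, 990)
(x_3, y_3) = (99·19601 + 392·5·990, 99·990 + 5·19601) = (3880899, 196015)
(x_4, y_4) = (99·3880899 + 392·5·196015, 99·196015 + 5·3880899) = (768398401, 38809980)
(x_5, y_5) = (99·768398401 + 392·5·38809980, 99·38809980 + 5·768398401) = (152139002499, 7684180025)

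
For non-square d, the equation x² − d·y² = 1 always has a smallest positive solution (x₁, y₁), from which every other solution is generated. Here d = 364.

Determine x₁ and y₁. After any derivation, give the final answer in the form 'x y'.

4954951 259710

[19; 12,1,2,3,1,8,1,3,2,1,12,38] for √364; ℓ=12 ⇒ convergent index 11
i=0: a=19 ⇒ p=19, q=1
i=1: a=12 ⇒ p=229, q=12
i=2: a=1 ⇒ p=248, q=13
i=3: a=2 ⇒ p=725, q=38
i=4: a=3 ⇒ p=2423, q=127
i=5: a=1 ⇒ p=3148, q=165
i=6: a=8 ⇒ p=27607, q=1447
i=7: a=1 ⇒ p=30755, q=1612
i=8: a=3 ⇒ p=119872, q=6283
i=9: a=2 ⇒ p=270499, q=14178
i=10: a=1 ⇒ p=390371, q=20461
i=11: a=12 ⇒ p=4954951, q=259710
→ (4954951, 259710).  Check: 4954951²=24551539412401, 364·259710²=24551539412400, difference 1.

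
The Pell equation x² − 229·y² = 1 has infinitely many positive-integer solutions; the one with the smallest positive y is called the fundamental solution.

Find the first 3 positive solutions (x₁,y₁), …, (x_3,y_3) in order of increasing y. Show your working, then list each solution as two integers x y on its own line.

5848201 386460
68402909872801 4520191516920
800067931842043513801 52869977098885735380

[15; 7,1,1,7,30] for √229; ℓ=5 ⇒ convergent index 9
i=0: a=15 ⇒ p=15, q=1
…
i=2: a=1 ⇒ p=121, q=8
…
i=4: a=7 ⇒ p=1710, q=113
…
i=8: a=1 ⇒ p=776325, q=51301
i=9: a=7 ⇒ p=5848201, q=386460
fundamental: x₁=5848201, y₁=386460  (since 34201454936401 − 229·149351331600 = 1)
(5848201+386460√229)^2 = 68402909872801 + 4520191516920√229
(5848201+386460√229)^3 = 800067931842043513801 + 52869977098885735380√229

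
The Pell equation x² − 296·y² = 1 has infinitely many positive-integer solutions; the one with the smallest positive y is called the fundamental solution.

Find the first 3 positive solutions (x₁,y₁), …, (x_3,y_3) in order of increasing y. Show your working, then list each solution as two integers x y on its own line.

√296 → a₀=17, period (4,1,7,1,4,34); ℓ=6 even so k=5
i=0: a=17 ⇒ p=17, q=1
…
i=2: a=1 ⇒ p=86, q=5
i=3: a=7 ⇒ p=671, q=39
i=4: a=1 ⇒ p=757, q=44
i=5: a=4 ⇒ p=3699, q=215
(x₁, y₁) = (3699, 215);  3699² − 296·215² = 1 ✓
(3699+215√296)^2 = 27365201 + 1590570√296
(3699+215√296)^3 = 202447753299 + 11767036645√296

3699 215
27365201 1590570
202447753299 11767036645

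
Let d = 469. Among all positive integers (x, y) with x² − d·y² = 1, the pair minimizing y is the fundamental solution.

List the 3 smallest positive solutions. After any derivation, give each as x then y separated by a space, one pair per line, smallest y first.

√469 = [21; 1,1,1,10,6,10,1,1,1,42, …], period ℓ=10 (even) → k=9
step 0: (21, 1)  from 21·(1,0) + (0,1)
…
step 3: (65, 3)  from 1·(43,2) + (22,1)
step 4: (693, 32)  from 10·(65,3) + (43,2)
step 5: (4223, 195)  from 6·(693,32) + (65,3)
…
step 7: (47146, 2177)  from 1·(42923,1982) + (4223,195)
step 8: (90069, 4159)  from 1·(47146,2177) + (42923,1982)
step 9: (137215, 6336)  from 1·(90069,4159) + (47146,2177)
(x₁, y₁) = (137215, 6336);  137215² − 469·6336² = 1 ✓
n=2: (137215,6336)∘(137215,6336) = (137215·137215+469·6336·6336, 137215·6336+6336·137215) = (37655912449,1738788480)
n=3: (37655912449,1738788480)∘(137215,6336) = (137215·37655912449+469·6336·1738788480, 137215·1738788480+6336·37655912449) = (10333912053241855,477175722560064)

137215 6336
37655912449 1738788480
10333912053241855 477175722560064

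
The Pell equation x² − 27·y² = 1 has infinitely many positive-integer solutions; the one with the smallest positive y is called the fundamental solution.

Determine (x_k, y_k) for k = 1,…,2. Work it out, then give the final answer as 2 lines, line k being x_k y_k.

√27 = [5; 5,10, …], period ℓ=2 (even) → k=1
k=0  a_k=5  p_k/q_k = 5/1
k=1  a_k=5  p_k/q_k = 26/5
→ (26, 5).  Check: 26²=676, 27·5²=675, difference 1.
k=2:  x_2 = 26·26+27·5·5 = 1351,  y_2 = 26·5+5·26 = 260

26 5
1351 260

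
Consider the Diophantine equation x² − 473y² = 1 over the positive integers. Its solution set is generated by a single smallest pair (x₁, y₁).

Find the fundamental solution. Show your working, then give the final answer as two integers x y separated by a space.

√473 = [21; 1,2,1,42, …], period ℓ=4 (even) → k=3
step 0: (21, 1)  from 21·(1,0) + (0,1)
…
step 2: (65, 3)  from 2·(22,1) + (21,1)
step 3: (87, 4)  from 1·(65,3) + (22,1)
fundamental: x₁=87, y₁=4  (since 7569 − 473·16 = 1)

87 4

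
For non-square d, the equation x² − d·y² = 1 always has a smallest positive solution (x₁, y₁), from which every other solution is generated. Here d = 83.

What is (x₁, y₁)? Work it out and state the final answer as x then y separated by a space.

√83 → a₀=9, period (9,18); ℓ=2 even so k=1
i=0: a=9 ⇒ p=9, q=1
i=1: a=9 ⇒ p=82, q=9
→ (82, 9).  Check: 82²=6724, 83·9²=6723, difference 1.

82 9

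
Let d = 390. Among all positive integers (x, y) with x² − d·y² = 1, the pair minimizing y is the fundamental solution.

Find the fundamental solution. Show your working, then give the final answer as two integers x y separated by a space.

√390 = [19; 1,2,1,38, …], period ℓ=4 (even) → k=3
k=0  a_k=19  p_k/q_k = 19/1
…
k=2  a_k=2  p_k/q_k = 59/3
k=3  a_k=1  p_k/q_k = 79/4
→ (79, 4).  Check: 79²=6241, 390·4²=6240, difference 1.

79 4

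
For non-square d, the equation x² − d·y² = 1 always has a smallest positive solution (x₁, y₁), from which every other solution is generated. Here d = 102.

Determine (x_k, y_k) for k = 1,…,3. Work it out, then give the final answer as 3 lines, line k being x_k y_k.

101 10
20401 2020
4120901 408030

[10; 10,20] for √102; ℓ=2 ⇒ convergent index 1
k=0  a_k=10  p_k/q_k = 10/1
k=1  a_k=10  p_k/q_k = 101/10
(x₁, y₁) = (101, 10);  101² − 102·10² = 1 ✓
(x_2, y_2) = (101·101 + 102·10·10, 101·10 + 10·101) = (20401, 2020)
(x_3, y_3) = (101·20401 + 102·10·2020, 101·2020 + 10·20401) = (4120901, 408030)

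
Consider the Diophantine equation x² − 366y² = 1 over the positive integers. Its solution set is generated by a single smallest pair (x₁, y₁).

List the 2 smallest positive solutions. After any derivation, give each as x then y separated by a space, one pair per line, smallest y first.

907925 47458
1648655611249 86176609300

√366 = [19; 7,1,1,1,2,12,2,1,1,1,7,38, …], period ℓ=12 (even) → k=11
a_0=19:  p_0=19·1+0=19,  q_0=19·0+1=1
a_1=7:  p_1=7·19+1=134,  q_1=7·1+0=7
a_2=1:  p_2=1·134+19=153,  q_2=1·7+1=8
a_3=1:  p_3=1·153+134=287,  q_3=1·8+7=15
a_4=1:  p_4=1·287+153=440,  q_4=1·15+8=23
a_5=2:  p_5=2·440+287=1167,  q_5=2·23+15=61
a_6=12:  p_6=12·1167+440=14444,  q_6=12·61+23=755
a_7=2:  p_7=2·14444+1167=30055,  q_7=2·755+61=1571
a_8=1:  p_8=1·30055+14444=44499,  q_8=1·1571+755=2326
…
a_10=1:  p_10=1·74554+44499=119053,  q_10=1·3897+2326=6223
a_11=7:  p_11=7·119053+74554=907925,  q_11=7·6223+3897=47458
fundamental: x₁=907925, y₁=47458  (since 824327805625 − 366·2252261764 = 1)
n=2: (907925,47458)∘(907925,47458) = (907925·907925+366·47458·47458, 907925·47458+47458·907925) = (1648655611249,86176609300)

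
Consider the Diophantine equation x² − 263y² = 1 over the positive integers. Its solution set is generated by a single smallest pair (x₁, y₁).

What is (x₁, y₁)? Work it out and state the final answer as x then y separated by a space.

[16; 4,1,1,1,1,15,1,1,1,1,4,32] for √263; ℓ=12 ⇒ convergent index 11
i=0: a=16 ⇒ p=16, q=1
i=1: a=4 ⇒ p=65, q=4
i=2: a=1 ⇒ p=81, q=5
i=3: a=1 ⇒ p=146, q=9
…
i=5: a=1 ⇒ p=373, q=23
i=6: a=15 ⇒ p=5822, q=359
…
i=10: a=1 ⇒ p=30229, q=1864
i=11: a=4 ⇒ p=139128, q=8579
(x₁, y₁) = (139128, 8579);  139128² − 263·8579² = 1 ✓

139128 8579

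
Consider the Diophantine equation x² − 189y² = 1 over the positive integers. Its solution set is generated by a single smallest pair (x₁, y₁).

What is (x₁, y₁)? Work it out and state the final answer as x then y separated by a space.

55 4

d=189: √d = [13; 1,2,1,26] (ℓ=4, even), read p_3/q_3
step 0: (13, 1)  from 13·(1,0) + (0,1)
…
step 2: (41, 3)  from 2·(14,1) + (13,1)
step 3: (55, 4)  from 1·(41,3) + (14,1)
fundamental: x₁=55, y₁=4  (since 3025 − 189·16 = 1)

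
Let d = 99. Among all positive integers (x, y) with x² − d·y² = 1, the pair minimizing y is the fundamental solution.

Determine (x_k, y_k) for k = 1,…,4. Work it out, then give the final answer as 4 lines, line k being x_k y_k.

10 1
199 20
3970 399
79201 7960

√99 = [9; 1,18, …], period ℓ=2 (even) → k=1
a_0=9:  p_0=9·1+0=9,  q_0=9·0+1=1
a_1=1:  p_1=1·9+1=10,  q_1=1·1+0=1
(x₁, y₁) = (10, 1);  10² − 99·1² = 1 ✓
k=2:  x_2 = 10·10+99·1·1 = 199,  y_2 = 10·1+1·10 = 20
k=3:  x_3 = 10·199+99·1·20 = 3970,  y_3 = 10·20+1·199 = 399
k=4:  x_4 = 10·3970+99·1·399 = 79201,  y_4 = 10·399+1·3970 = 7960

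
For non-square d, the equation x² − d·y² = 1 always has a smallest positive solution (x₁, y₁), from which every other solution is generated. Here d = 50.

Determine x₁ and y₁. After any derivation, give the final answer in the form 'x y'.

99 14

√50 = [7; 14, …], period ℓ=1 (odd) → k=1
a_0=7:  p_0=7·1+0=7,  q_0=7·0+1=1
a_1=14:  p_1=14·7+1=99,  q_1=14·1+0=14
→ (99, 14).  Check: 99²=9801, 50·14²=9800, difference 1.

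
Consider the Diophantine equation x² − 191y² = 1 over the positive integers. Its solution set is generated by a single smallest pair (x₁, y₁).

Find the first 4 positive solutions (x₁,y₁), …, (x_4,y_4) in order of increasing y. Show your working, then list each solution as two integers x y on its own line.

8994000 650783
161784071999999 11706284604000
2910171887135973018000 210572647456751349217
52348171905801720863712000001 3787780782452031563430792000

[13; 1,4,1,1,3,…,4,1,26] for √191; ℓ=16 ⇒ convergent index 15
a_0=13:  p_0=13·1+0=13,  q_0=13·0+1=1
…
a_2=4:  p_2=4·14+13=69,  q_2=4·1+1=5
a_3=1:  p_3=1·69+14=83,  q_3=1·5+1=6
a_4=1:  p_4=1·83+69=152,  q_4=1·6+5=11
…
a_7=2:  p_7=2·1230+539=2999,  q_7=2·89+39=217
…
a_10=2:  p_10=2·83433+40217=207083,  q_10=2·6037+2910=14984
a_11=3:  p_11=3·207083+83433=704682,  q_11=3·14984+6037=50989
a_12=1:  p_12=1·704682+207083=911765,  q_12=1·50989+14984=65973
a_13=1:  p_13=1·911765+704682=1616447,  q_13=1·65973+50989=116962
a_14=4:  p_14=4·1616447+911765=7377553,  q_14=4·116962+65973=533821
a_15=1:  p_15=1·7377553+1616447=8994000,  q_15=1·533821+116962=650783
(x₁, y₁) = (8994000, 650783);  8994000² − 191·650783² = 1 ✓
k=2:  x_2 = 8994000·8994000+191·650783·650783 = 161784071999999,  y_2 = 8994000·650783+650783·8994000 = 11706284604000
k=3:  x_3 = 8994000·161784071999999+191·650783·11706284604000 = 2910171887135973018000,  y_3 = 8994000·11706284604000+650783·161784071999999 = 210572647456751349217
k=4:  x_4 = 8994000·2910171887135973018000+191·650783·210572647456751349217 = 52348171905801720863712000001,  y_4 = 8994000·210572647456751349217+650783·2910171887135973018000 = 3787780782452031563430792000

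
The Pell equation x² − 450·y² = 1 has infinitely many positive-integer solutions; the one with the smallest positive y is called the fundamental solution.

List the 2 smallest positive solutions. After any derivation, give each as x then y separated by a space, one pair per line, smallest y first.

19601 924
768398401 36222648

d=450: √d = [21; 4,1,2,4,2,1,4,42] (ℓ=8, even), read p_7/q_7
step 0: (21, 1)  from 21·(1,0) + (0,1)
…
step 2: (106, 5)  from 1·(85,4) + (21,1)
step 3: (297, 14)  from 2·(106,5) + (85,4)
…
step 6: (4179, 197)  from 1·(2885,136) + (1294,61)
step 7: (19601, 924)  from 4·(4179,197) + (2885,136)
→ (19601, 924).  Check: 19601²=384199201, 450·924²=384199200, difference 1.
n=2: (19601,924)∘(19601,924) = (19601·19601+450·924·924, 19601·924+924·19601) = (768398401,36222648)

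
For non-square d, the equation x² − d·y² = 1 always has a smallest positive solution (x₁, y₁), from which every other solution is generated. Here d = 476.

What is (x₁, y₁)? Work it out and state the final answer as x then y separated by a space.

28799 1320

√476 = [21; 1,4,2,10,2,4,1,42, …], period ℓ=8 (even) → k=7
i=0: a=21 ⇒ p=21, q=1
…
i=6: a=4 ⇒ p=23541, q=1079
i=7: a=1 ⇒ p=28799, q=1320
fundamental: x₁=28799, y₁=1320  (since 829382401 − 476·1742400 = 1)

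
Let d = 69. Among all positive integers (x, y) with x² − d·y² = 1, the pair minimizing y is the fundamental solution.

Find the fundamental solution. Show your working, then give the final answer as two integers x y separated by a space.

√69 = [8; 3,3,1,4,1,3,3,16, …], period ℓ=8 (even) → k=7
a_0=8:  p_0=8·1+0=8,  q_0=8·0+1=1
a_1=3:  p_1=3·8+1=25,  q_1=3·1+0=3
a_2=3:  p_2=3·25+8=83,  q_2=3·3+1=10
…
a_4=4:  p_4=4·108+83=515,  q_4=4·13+10=62
…
a_6=3:  p_6=3·623+515=2384,  q_6=3·75+62=287
a_7=3:  p_7=3·2384+623=7775,  q_7=3·287+75=936
fundamental: x₁=7775, y₁=936  (since 60450625 − 69·876096 = 1)

7775 936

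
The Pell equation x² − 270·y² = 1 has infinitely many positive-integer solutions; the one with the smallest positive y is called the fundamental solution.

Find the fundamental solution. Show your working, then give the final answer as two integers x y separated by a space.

5291 322

d=270: √d = [16; 2,3,6,3,2,32] (ℓ=6, even), read p_5/q_5
a_0=16:  p_0=16·1+0=16,  q_0=16·0+1=1
…
a_2=3:  p_2=3·33+16=115,  q_2=3·2+1=7
a_3=6:  p_3=6·115+33=723,  q_3=6·7+2=44
a_4=3:  p_4=3·723+115=2284,  q_4=3·44+7=139
a_5=2:  p_5=2·2284+723=5291,  q_5=2·139+44=322
fundamental: x₁=5291, y₁=322  (since 27994681 − 270·103684 = 1)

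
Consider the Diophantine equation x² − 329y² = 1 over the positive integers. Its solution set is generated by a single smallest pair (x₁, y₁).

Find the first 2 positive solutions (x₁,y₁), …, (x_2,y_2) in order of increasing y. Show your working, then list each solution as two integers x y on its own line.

2376415 131016
11294696504449 622696775280

√329 → a₀=18, period (7,4,2,1,1,4,1,1,2,4,7,36); ℓ=12 even so k=11
k=0  a_k=18  p_k/q_k = 18/1
…
k=3  a_k=2  p_k/q_k = 1179/65
…
k=7  a_k=1  p_k/q_k = 16125/889
k=8  a_k=1  p_k/q_k = 29366/1619
…
k=10  a_k=4  p_k/q_k = 328794/18127
k=11  a_k=7  p_k/q_k = 2376415/131016
fundamental: x₁=2376415, y₁=131016  (since 5647348252225 − 329·17165192256 = 1)
k=2:  x_2 = 2376415·2376415+329·131016·131016 = 11294696504449,  y_2 = 2376415·131016+131016·2376415 = 622696775280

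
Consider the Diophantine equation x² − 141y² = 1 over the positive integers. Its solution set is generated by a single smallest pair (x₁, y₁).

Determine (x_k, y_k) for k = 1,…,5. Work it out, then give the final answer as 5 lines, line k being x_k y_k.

√141 = [11; 1,6,1,22, …], period ℓ=4 (even) → k=3
k=0  a_k=11  p_k/q_k = 11/1
k=1  a_k=1  p_k/q_k = 12/1
k=2  a_k=6  p_k/q_k = 83/7
k=3  a_k=1  p_k/q_k = 95/8
(x₁, y₁) = (95, 8);  95² − 141·8² = 1 ✓
(95+8√141)^2 = 18049 + 1520√141
(95+8√141)^3 = 3429215 + 288792√141
(95+8√141)^4 = 651532801 + 54868960√141
(95+8√141)^5 = 123787802975 + 10424813608√141

95 8
18049 1520
3429215 288792
651532801 54868960
123787802975 10424813608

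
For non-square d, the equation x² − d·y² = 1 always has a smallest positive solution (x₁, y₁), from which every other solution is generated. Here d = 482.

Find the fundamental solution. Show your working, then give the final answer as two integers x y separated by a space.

483 22

d=482: √d = [21; 1,20,1,42] (ℓ=4, even), read p_3/q_3
a_0=21:  p_0=21·1+0=21,  q_0=21·0+1=1
a_1=1:  p_1=1·21+1=22,  q_1=1·1+0=1
a_2=20:  p_2=20·22+21=461,  q_2=20·1+1=21
a_3=1:  p_3=1·461+22=483,  q_3=1·21+1=22
→ (483, 22).  Check: 483²=233289, 482·22²=233288, difference 1.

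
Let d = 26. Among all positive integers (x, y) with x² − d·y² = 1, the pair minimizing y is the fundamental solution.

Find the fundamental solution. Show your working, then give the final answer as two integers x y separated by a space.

51 10

√26 → a₀=5, period (10); ℓ=1 odd so k=1
i=0: a=5 ⇒ p=5, q=1
i=1: a=10 ⇒ p=51, q=10
→ (51, 10).  Check: 51²=2601, 26·10²=2600, difference 1.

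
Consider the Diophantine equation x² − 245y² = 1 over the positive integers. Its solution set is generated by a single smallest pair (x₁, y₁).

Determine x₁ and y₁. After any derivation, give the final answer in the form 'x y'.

51841 3312

√245 = [15; 1,1,1,7,6,7,1,1,1,30, …], period ℓ=10 (even) → k=9
step 0: (15, 1)  from 15·(1,0) + (0,1)
step 1: (16, 1)  from 1·(15,1) + (1,0)
step 2: (31, 2)  from 1·(16,1) + (15,1)
step 3: (47, 3)  from 1·(31,2) + (16,1)
step 4: (360, 23)  from 7·(47,3) + (31,2)
step 5: (2207, 141)  from 6·(360,23) + (47,3)
step 6: (15809, 1010)  from 7·(2207,141) + (360,23)
step 7: (18016, 1151)  from 1·(15809,1010) + (2207,141)
step 8: (33825, 2161)  from 1·(18016,1151) + (15809,1010)
step 9: (51841, 3312)  from 1·(33825,2161) + (18016,1151)
(x₁, y₁) = (51841, 3312);  51841² − 245·3312² = 1 ✓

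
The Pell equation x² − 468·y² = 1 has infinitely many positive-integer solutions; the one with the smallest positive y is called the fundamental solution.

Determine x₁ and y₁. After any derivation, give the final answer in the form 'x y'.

d=468: √d = [21; 1,1,1,2,1,1,1,42] (ℓ=8, even), read p_7/q_7
i=0: a=21 ⇒ p=21, q=1
i=1: a=1 ⇒ p=22, q=1
i=2: a=1 ⇒ p=43, q=2
i=3: a=1 ⇒ p=65, q=3
…
i=6: a=1 ⇒ p=411, q=19
i=7: a=1 ⇒ p=649, q=30
(x₁, y₁) = (649, 30);  649² − 468·30² = 1 ✓

649 30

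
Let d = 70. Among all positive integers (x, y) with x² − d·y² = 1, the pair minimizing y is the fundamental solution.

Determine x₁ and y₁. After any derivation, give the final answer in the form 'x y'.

√70 = [8; 2,1,2,1,2,16, …], period ℓ=6 (even) → k=5
step 0: (8, 1)  from 8·(1,0) + (0,1)
step 1: (17, 2)  from 2·(8,1) + (1,0)
step 2: (25, 3)  from 1·(17,2) + (8,1)
step 3: (67, 8)  from 2·(25,3) + (17,2)
step 4: (92, 11)  from 1·(67,8) + (25,3)
step 5: (251, 30)  from 2·(92,11) + (67,8)
(x₁, y₁) = (251, 30);  251² − 70·30² = 1 ✓

251 30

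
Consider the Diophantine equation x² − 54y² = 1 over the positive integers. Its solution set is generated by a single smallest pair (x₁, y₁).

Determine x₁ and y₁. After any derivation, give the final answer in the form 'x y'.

√54 → a₀=7, period (2,1,6,1,2,14); ℓ=6 even so k=5
i=0: a=7 ⇒ p=7, q=1
i=1: a=2 ⇒ p=15, q=2
…
i=3: a=6 ⇒ p=147, q=20
i=4: a=1 ⇒ p=169, q=23
i=5: a=2 ⇒ p=485, q=66
(x₁, y₁) = (485, 66);  485² − 54·66² = 1 ✓

485 66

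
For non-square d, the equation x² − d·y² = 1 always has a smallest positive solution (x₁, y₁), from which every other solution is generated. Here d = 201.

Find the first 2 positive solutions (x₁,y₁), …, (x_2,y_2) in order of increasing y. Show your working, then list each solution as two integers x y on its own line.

515095 36332
530645718049 37428863080

[14; 5,1,1,1,2,…,1,5,28] for √201; ℓ=14 ⇒ convergent index 13
step 0: (14, 1)  from 14·(1,0) + (0,1)
…
step 4: (241, 17)  from 1·(156,11) + (85,6)
step 5: (638, 45)  from 2·(241,17) + (156,11)
step 6: (879, 62)  from 1·(638,45) + (241,17)
step 7: (7670, 541)  from 8·(879,62) + (638,45)
step 8: (8549, 603)  from 1·(7670,541) + (879,62)
…
step 12: (91402, 6447)  from 1·(58085,4097) + (33317,2350)
step 13: (515095, 36332)  from 5·(91402,6447) + (58085,4097)
(x₁, y₁) = (515095, 36332);  515095² − 201·36332² = 1 ✓
(x_2, y_2) = (515095·515095 + 201·36332·36332, 515095·36332 + 36332·515095) = (530645718049, 37428863080)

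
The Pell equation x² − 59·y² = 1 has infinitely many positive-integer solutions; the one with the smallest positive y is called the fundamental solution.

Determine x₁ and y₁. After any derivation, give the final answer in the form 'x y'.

530 69

√59 → a₀=7, period (1,2,7,2,1,14); ℓ=6 even so k=5
step 0: (7, 1)  from 7·(1,0) + (0,1)
step 1: (8, 1)  from 1·(7,1) + (1,0)
…
step 3: (169, 22)  from 7·(23,3) + (8,1)
step 4: (361, 47)  from 2·(169,22) + (23,3)
step 5: (530, 69)  from 1·(361,47) + (169,22)
fundamental: x₁=530, y₁=69  (since 280900 − 59·4761 = 1)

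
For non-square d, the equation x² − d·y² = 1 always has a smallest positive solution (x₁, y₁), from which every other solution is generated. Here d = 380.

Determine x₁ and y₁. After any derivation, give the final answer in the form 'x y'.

39 2

d=380: √d = [19; 2,38] (ℓ=2, even), read p_1/q_1
i=0: a=19 ⇒ p=19, q=1
i=1: a=2 ⇒ p=39, q=2
→ (39, 2).  Check: 39²=1521, 380·2²=1520, difference 1.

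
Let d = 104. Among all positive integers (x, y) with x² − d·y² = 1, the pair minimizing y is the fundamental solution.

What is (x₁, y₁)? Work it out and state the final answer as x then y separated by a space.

√104 → a₀=10, period (5,20); ℓ=2 even so k=1
step 0: (10, 1)  from 10·(1,0) + (0,1)
step 1: (51, 5)  from 5·(10,1) + (1,0)
(x₁, y₁) = (51, 5);  51² − 104·5² = 1 ✓

51 5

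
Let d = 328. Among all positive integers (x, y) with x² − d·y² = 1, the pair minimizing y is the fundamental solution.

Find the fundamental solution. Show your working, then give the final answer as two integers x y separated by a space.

√328 → a₀=18, period (9,36); ℓ=2 even so k=1
i=0: a=18 ⇒ p=18, q=1
i=1: a=9 ⇒ p=163, q=9
→ (163, 9).  Check: 163²=26569, 328·9²=26568, difference 1.

163 9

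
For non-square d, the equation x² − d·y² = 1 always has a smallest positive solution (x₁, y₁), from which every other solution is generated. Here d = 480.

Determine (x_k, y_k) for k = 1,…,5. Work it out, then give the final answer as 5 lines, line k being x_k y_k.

241 11
116161 5302
55989361 2555553
26986755841 1231771244
13007560326001 593711184055

√480 → a₀=21, period (1,9,1,42); ℓ=4 even so k=3
a_0=21:  p_0=21·1+0=21,  q_0=21·0+1=1
…
a_2=9:  p_2=9·22+21=219,  q_2=9·1+1=10
a_3=1:  p_3=1·219+22=241,  q_3=1·10+1=11
fundamental: x₁=241, y₁=11  (since 58081 − 480·121 = 1)
n=2: (241,11)∘(241,11) = (241·241+480·11·11, 241·11+11·241) = (116161,5302)
n=3: (116161,5302)∘(241,11) = (241·116161+480·11·5302, 241·5302+11·116161) = (55989361,2555553)
n=4: (55989361,2555553)∘(241,11) = (241·55989361+480·11·2555553, 241·2555553+11·55989361) = (26986755841,1231771244)
n=5: (26986755841,1231771244)∘(241,11) = (241·26986755841+480·11·1231771244, 241·1231771244+11·26986755841) = (13007560326001,593711184055)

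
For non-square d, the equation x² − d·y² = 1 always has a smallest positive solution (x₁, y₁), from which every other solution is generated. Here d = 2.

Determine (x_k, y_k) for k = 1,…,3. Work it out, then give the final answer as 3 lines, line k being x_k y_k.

3 2
17 12
99 70

√2 = [1; 2, …], period ℓ=1 (odd) → k=1
i=0: a=1 ⇒ p=1, q=1
i=1: a=2 ⇒ p=3, q=2
(x₁, y₁) = (3, 2);  3² − 2·2² = 1 ✓
(3+2√2)^2 = 17 + 12√2
(3+2√2)^3 = 99 + 70√2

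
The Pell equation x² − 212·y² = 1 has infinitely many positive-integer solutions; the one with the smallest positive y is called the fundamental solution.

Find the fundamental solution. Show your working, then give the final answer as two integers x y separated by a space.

d=212: √d = [14; 1,1,3,1,1,…,1,1,28] (ℓ=14, even), read p_13/q_13
k=0  a_k=14  p_k/q_k = 14/1
k=1  a_k=1  p_k/q_k = 15/1
…
k=5  a_k=1  p_k/q_k = 233/16
k=6  a_k=1  p_k/q_k = 364/25
…
k=11  a_k=3  p_k/q_k = 29135/2001
k=12  a_k=1  p_k/q_k = 37114/2549
k=13  a_k=1  p_k/q_k = 66249/4550
(x₁, y₁) = (66249, 4550);  66249² − 212·4550² = 1 ✓

66249 4550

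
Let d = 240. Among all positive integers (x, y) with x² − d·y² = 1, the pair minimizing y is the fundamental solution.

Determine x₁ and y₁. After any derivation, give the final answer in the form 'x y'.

[15; 2,30] for √240; ℓ=2 ⇒ convergent index 1
a_0=15:  p_0=15·1+0=15,  q_0=15·0+1=1
a_1=2:  p_1=2·15+1=31,  q_1=2·1+0=2
→ (31, 2).  Check: 31²=961, 240·2²=960, difference 1.

31 2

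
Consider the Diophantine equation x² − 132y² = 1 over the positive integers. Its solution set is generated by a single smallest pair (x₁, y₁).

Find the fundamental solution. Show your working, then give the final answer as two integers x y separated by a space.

d=132: √d = [11; 2,22] (ℓ=2, even), read p_1/q_1
k=0  a_k=11  p_k/q_k = 11/1
k=1  a_k=2  p_k/q_k = 23/2
fundamental: x₁=23, y₁=2  (since 529 − 132·4 = 1)

23 2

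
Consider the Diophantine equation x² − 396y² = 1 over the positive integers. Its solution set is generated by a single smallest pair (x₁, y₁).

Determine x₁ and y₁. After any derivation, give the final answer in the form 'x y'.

199 10

√396 = [19; 1,8,1,38, …], period ℓ=4 (even) → k=3
step 0: (19, 1)  from 19·(1,0) + (0,1)
…
step 2: (179, 9)  from 8·(20,1) + (19,1)
step 3: (199, 10)  from 1·(179,9) + (20,1)
fundamental: x₁=199, y₁=10  (since 39601 − 396·100 = 1)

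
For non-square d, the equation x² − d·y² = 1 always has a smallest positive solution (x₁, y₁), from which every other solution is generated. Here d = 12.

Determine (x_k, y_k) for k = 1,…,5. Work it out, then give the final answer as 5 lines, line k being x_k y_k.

√12 → a₀=3, period (2,6); ℓ=2 even so k=1
i=0: a=3 ⇒ p=3, q=1
i=1: a=2 ⇒ p=7, q=2
→ (7, 2).  Check: 7²=49, 12·2²=48, difference 1.
(7+2√12)^2 = 97 + 28√12
(7+2√12)^3 = 1351 + 390√12
(7+2√12)^4 = 18817 + 5432√12
(7+2√12)^5 = 262087 + 75658√12

7 2
97 28
1351 390
18817 5432
262087 75658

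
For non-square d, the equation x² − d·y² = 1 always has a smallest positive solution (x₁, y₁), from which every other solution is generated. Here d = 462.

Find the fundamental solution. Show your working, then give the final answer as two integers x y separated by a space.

√462 → a₀=21, period (2,42); ℓ=2 even so k=1
a_0=21:  p_0=21·1+0=21,  q_0=21·0+1=1
a_1=2:  p_1=2·21+1=43,  q_1=2·1+0=2
fundamental: x₁=43, y₁=2  (since 1849 − 462·4 = 1)

43 2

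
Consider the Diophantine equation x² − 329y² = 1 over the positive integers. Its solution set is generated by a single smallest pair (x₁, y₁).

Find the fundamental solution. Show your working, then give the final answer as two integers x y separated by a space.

√329 → a₀=18, period (7,4,2,1,1,4,1,1,2,4,7,36); ℓ=12 even so k=11
i=0: a=18 ⇒ p=18, q=1
…
i=2: a=4 ⇒ p=526, q=29
i=3: a=2 ⇒ p=1179, q=65
i=4: a=1 ⇒ p=1705, q=94
…
i=6: a=4 ⇒ p=13241, q=730
i=7: a=1 ⇒ p=16125, q=889
…
i=9: a=2 ⇒ p=74857, q=4127
i=10: a=4 ⇒ p=328794, q=18127
i=11: a=7 ⇒ p=2376415, q=131016
fundamental: x₁=2376415, y₁=131016  (since 5647348252225 − 329·17165192256 = 1)

2376415 131016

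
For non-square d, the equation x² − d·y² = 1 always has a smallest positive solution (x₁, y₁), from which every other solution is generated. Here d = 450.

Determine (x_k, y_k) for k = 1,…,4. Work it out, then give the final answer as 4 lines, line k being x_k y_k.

[21; 4,1,2,4,2,1,4,42] for √450; ℓ=8 ⇒ convergent index 7
step 0: (21, 1)  from 21·(1,0) + (0,1)
…
step 2: (106, 5)  from 1·(85,4) + (21,1)
step 3: (297, 14)  from 2·(106,5) + (85,4)
…
step 5: (2885, 136)  from 2·(1294,61) + (297,14)
step 6: (4179, 197)  from 1·(2885,136) + (1294,61)
step 7: (19601, 924)  from 4·(4179,197) + (2885,136)
→ (19601, 924).  Check: 19601²=384199201, 450·924²=384199200, difference 1.
k=2:  x_2 = 19601·19601+450·924·924 = 768398401,  y_2 = 19601·924+924·19601 = 36222648
k=3:  x_3 = 19601·768398401+450·924·36222648 = 30122754096401,  y_3 = 19601·36222648+924·768398401 = 1420000245972
k=4:  x_4 = 19601·30122754096401+450·924·1420000245972 = 1180872205318713601,  y_4 = 19601·1420000245972+924·30122754096401 = 55666849606371696

19601 924
768398401 36222648
30122754096401 1420000245972
1180872205318713601 55666849606371696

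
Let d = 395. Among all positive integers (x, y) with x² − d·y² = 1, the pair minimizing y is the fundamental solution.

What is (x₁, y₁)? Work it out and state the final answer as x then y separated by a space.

159 8

√395 → a₀=19, period (1,6,1,38); ℓ=4 even so k=3
a_0=19:  p_0=19·1+0=19,  q_0=19·0+1=1
…
a_2=6:  p_2=6·20+19=139,  q_2=6·1+1=7
a_3=1:  p_3=1·139+20=159,  q_3=1·7+1=8
fundamental: x₁=159, y₁=8  (since 25281 − 395·64 = 1)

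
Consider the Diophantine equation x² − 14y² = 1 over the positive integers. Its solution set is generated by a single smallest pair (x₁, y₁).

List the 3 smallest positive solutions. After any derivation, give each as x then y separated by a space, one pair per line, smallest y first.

[3; 1,2,1,6] for √14; ℓ=4 ⇒ convergent index 3
a_0=3:  p_0=3·1+0=3,  q_0=3·0+1=1
a_1=1:  p_1=1·3+1=4,  q_1=1·1+0=1
a_2=2:  p_2=2·4+3=11,  q_2=2·1+1=3
a_3=1:  p_3=1·11+4=15,  q_3=1·3+1=4
(x₁, y₁) = (15, 4);  15² − 14·4² = 1 ✓
(x_2, y_2) = (15·15 + 14·4·4, 15·4 + 4·15) = (449, 120)
(x_3, y_3) = (15·449 + 14·4·120, 15·120 + 4·449) = (13455, 3596)

15 4
449 120
13455 3596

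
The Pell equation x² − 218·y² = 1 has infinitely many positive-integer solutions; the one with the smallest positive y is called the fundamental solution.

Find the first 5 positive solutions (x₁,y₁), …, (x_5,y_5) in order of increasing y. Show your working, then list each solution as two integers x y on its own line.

126003 8534
31753512017 2150619204
8002075549230099 541968943114690
2016571050827526816577 136579425476409948936
508188004226839647389073363 34418834696066196648450926

√218 = [14; 1,3,3,1,28, …], period ℓ=5 (odd) → k=9
i=0: a=14 ⇒ p=14, q=1
i=1: a=1 ⇒ p=15, q=1
i=2: a=3 ⇒ p=59, q=4
…
i=7: a=3 ⇒ p=29633, q=2007
i=8: a=3 ⇒ p=96370, q=6527
i=9: a=1 ⇒ p=126003, q=8534
fundamental: x₁=126003, y₁=8534  (since 15876756009 − 218·72829156 = 1)
(126003+8534√218)^2 = 31753512017 + 2150619204√218
(126003+8534√218)^3 = 8002075549230099 + 541968943114690√218
(126003+8534√218)^4 = 2016571050827526816577 + 136579425476409948936√218
(126003+8534√218)^5 = 508188004226839647389073363 + 34418834696066196648450926√218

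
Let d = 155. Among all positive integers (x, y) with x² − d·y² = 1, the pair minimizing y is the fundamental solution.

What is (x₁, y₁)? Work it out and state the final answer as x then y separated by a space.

249 20

√155 = [12; 2,4,2,24, …], period ℓ=4 (even) → k=3
step 0: (12, 1)  from 12·(1,0) + (0,1)
step 1: (25, 2)  from 2·(12,1) + (1,0)
step 2: (112, 9)  from 4·(25,2) + (12,1)
step 3: (249, 20)  from 2·(112,9) + (25,2)
(x₁, y₁) = (249, 20);  249² − 155·20² = 1 ✓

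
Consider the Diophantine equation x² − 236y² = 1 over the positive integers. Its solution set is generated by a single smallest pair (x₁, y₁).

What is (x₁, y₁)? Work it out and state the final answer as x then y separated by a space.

561799 36570

[15; 2,1,3,5,1,6,1,5,3,1,2,30] for √236; ℓ=12 ⇒ convergent index 11
a_0=15:  p_0=15·1+0=15,  q_0=15·0+1=1
a_1=2:  p_1=2·15+1=31,  q_1=2·1+0=2
…
a_4=5:  p_4=5·169+46=891,  q_4=5·11+3=58
a_5=1:  p_5=1·891+169=1060,  q_5=1·58+11=69
…
a_7=1:  p_7=1·7251+1060=8311,  q_7=1·472+69=541
…
a_9=3:  p_9=3·48806+8311=154729,  q_9=3·3177+541=10072
a_10=1:  p_10=1·154729+48806=203535,  q_10=1·10072+3177=13249
a_11=2:  p_11=2·203535+154729=561799,  q_11=2·13249+10072=36570
(x₁, y₁) = (561799, 36570);  561799² − 236·36570² = 1 ✓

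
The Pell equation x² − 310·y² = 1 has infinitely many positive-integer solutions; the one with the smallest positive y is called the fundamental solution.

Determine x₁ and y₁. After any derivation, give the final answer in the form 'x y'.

√310 = [17; 1,1,1,1,5,…,1,1,34, …], period ℓ=16 (even) → k=15
step 0: (17, 1)  from 17·(1,0) + (0,1)
…
step 2: (35, 2)  from 1·(18,1) + (17,1)
…
step 4: (88, 5)  from 1·(53,3) + (35,2)
step 5: (493, 28)  from 5·(88,5) + (53,3)
…
step 7: (2060, 117)  from 1·(1567,89) + (493,28)
…
step 10: (28928, 1643)  from 3·(7747,440) + (5687,323)
step 11: (152387, 8655)  from 5·(28928,1643) + (7747,440)
step 12: (181315, 10298)  from 1·(152387,8655) + (28928,1643)
step 13: (333702, 18953)  from 1·(181315,10298) + (152387,8655)
step 14: (515017, 29251)  from 1·(333702,18953) + (181315,10298)
step 15: (848719, 48204)  from 1·(515017,29251) + (333702,18953)
(x₁, y₁) = (848719, 48204);  848719² − 310·48204² = 1 ✓

848719 48204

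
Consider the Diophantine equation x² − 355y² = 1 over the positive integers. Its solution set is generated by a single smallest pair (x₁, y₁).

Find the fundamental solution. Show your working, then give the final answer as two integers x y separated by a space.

954809 50676

√355 = [18; 1,5,3,3,1,6,1,3,3,5,1,36, …], period ℓ=12 (even) → k=11
step 0: (18, 1)  from 18·(1,0) + (0,1)
…
step 2: (113, 6)  from 5·(19,1) + (18,1)
…
step 4: (1187, 63)  from 3·(358,19) + (113,6)
step 5: (1545, 82)  from 1·(1187,63) + (358,19)
step 6: (10457, 555)  from 6·(1545,82) + (1187,63)
step 7: (12002, 637)  from 1·(10457,555) + (1545,82)
…
step 9: (151391, 8035)  from 3·(46463,2466) + (12002,637)
step 10: (803418, 42641)  from 5·(151391,8035) + (46463,2466)
step 11: (954809, 50676)  from 1·(803418,42641) + (151391,8035)
(x₁, y₁) = (954809, 50676);  954809² − 355·50676² = 1 ✓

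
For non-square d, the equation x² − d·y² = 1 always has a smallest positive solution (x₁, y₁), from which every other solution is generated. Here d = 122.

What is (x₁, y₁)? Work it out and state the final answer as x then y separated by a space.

√122 → a₀=11, period (22); ℓ=1 odd so k=1
i=0: a=11 ⇒ p=11, q=1
i=1: a=22 ⇒ p=243, q=22
→ (243, 22).  Check: 243²=59049, 122·22²=59048, difference 1.

243 22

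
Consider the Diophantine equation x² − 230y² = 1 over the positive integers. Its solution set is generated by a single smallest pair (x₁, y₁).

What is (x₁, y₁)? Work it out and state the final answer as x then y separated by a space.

91 6

[15; 6,30] for √230; ℓ=2 ⇒ convergent index 1
k=0  a_k=15  p_k/q_k = 15/1
k=1  a_k=6  p_k/q_k = 91/6
→ (91, 6).  Check: 91²=8281, 230·6²=8280, difference 1.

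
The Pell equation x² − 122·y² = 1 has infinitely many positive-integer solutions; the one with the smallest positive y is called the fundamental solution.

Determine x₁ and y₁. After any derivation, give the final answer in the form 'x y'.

[11; 22] for √122; ℓ=1 ⇒ convergent index 1
i=0: a=11 ⇒ p=11, q=1
i=1: a=22 ⇒ p=243, q=22
(x₁, y₁) = (243, 22);  243² − 122·22² = 1 ✓

243 22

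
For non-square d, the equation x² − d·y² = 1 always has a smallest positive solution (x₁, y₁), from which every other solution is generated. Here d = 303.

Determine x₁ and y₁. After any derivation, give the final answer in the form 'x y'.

2524 145

√303 = [17; 2,2,5,2,2,34, …], period ℓ=6 (even) → k=5
a_0=17:  p_0=17·1+0=17,  q_0=17·0+1=1
a_1=2:  p_1=2·17+1=35,  q_1=2·1+0=2
a_2=2:  p_2=2·35+17=87,  q_2=2·2+1=5
a_3=5:  p_3=5·87+35=470,  q_3=5·5+2=27
a_4=2:  p_4=2·470+87=1027,  q_4=2·27+5=59
a_5=2:  p_5=2·1027+470=2524,  q_5=2·59+27=145
→ (2524, 145).  Check: 2524²=6370576, 303·145²=6370575, difference 1.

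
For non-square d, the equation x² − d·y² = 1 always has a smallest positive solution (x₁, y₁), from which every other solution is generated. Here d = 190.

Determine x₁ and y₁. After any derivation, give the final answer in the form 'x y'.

52021 3774

√190 = [13; 1,3,1,1,1,…,3,1,26, …], period ℓ=14 (even) → k=13
i=0: a=13 ⇒ p=13, q=1
…
i=6: a=2 ⇒ p=510, q=37
i=7: a=2 ⇒ p=1213, q=88
…
i=10: a=1 ⇒ p=7085, q=514
…
i=12: a=3 ⇒ p=40787, q=2959
i=13: a=1 ⇒ p=52021, q=3774
fundamental: x₁=52021, y₁=3774  (since 2706184441 − 190·14243076 = 1)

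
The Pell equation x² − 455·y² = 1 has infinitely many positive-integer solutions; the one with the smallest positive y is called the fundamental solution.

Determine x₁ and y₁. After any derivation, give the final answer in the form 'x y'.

√455 → a₀=21, period (3,42); ℓ=2 even so k=1
i=0: a=21 ⇒ p=21, q=1
i=1: a=3 ⇒ p=64, q=3
(x₁, y₁) = (64, 3);  64² − 455·3² = 1 ✓

64 3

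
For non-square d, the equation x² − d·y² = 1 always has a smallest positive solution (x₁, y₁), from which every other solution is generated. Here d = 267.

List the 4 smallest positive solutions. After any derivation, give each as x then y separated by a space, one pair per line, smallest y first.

2402 147
11539207 706188
55434348026 3392527005
266306596377697 16297699025832

[16; 2,1,15,1,2,32] for √267; ℓ=6 ⇒ convergent index 5
k=0  a_k=16  p_k/q_k = 16/1
k=1  a_k=2  p_k/q_k = 33/2
k=2  a_k=1  p_k/q_k = 49/3
k=3  a_k=15  p_k/q_k = 768/47
k=4  a_k=1  p_k/q_k = 817/50
k=5  a_k=2  p_k/q_k = 2402/147
→ (2402, 147).  Check: 2402²=5769604, 267·147²=5769603, difference 1.
(2402+147√267)^2 = 11539207 + 706188√267
(2402+147√267)^3 = 55434348026 + 3392527005√267
(2402+147√267)^4 = 266306596377697 + 16297699025832√267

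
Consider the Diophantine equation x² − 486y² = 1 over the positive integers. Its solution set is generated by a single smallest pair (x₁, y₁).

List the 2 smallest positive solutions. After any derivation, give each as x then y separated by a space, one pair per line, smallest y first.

485 22
470449 21340

[22; 22,44] for √486; ℓ=2 ⇒ convergent index 1
i=0: a=22 ⇒ p=22, q=1
i=1: a=22 ⇒ p=485, q=22
→ (485, 22).  Check: 485²=235225, 486·22²=235224, difference 1.
(485+22√486)^2 = 470449 + 21340√486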